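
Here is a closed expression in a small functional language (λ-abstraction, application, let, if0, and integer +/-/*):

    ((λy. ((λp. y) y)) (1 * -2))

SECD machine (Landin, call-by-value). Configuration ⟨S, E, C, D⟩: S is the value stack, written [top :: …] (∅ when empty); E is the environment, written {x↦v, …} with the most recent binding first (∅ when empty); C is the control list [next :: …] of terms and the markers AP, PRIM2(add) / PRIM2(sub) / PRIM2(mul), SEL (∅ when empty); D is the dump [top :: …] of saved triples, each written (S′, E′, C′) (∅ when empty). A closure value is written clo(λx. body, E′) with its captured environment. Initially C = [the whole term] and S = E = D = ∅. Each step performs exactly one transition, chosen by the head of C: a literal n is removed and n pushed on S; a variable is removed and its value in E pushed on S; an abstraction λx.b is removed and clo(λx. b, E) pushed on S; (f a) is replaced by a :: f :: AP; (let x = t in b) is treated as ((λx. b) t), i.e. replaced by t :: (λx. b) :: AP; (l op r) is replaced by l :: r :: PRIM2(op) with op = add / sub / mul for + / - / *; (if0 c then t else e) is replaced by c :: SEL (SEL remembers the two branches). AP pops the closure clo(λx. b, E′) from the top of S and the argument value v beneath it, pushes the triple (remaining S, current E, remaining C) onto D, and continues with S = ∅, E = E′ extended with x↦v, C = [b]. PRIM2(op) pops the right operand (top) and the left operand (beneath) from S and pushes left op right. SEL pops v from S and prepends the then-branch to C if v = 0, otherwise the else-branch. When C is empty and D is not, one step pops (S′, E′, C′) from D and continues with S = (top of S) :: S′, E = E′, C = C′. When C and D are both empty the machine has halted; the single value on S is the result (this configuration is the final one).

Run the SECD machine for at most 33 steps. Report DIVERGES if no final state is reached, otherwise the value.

Answer: -2

Derivation:
t=0: ⟨S=∅; E=∅; C=[((λy. ((λp. y) y)) (1 * -2))]; D=∅⟩
t=1: ⟨S=∅; E=∅; C=[(1 * -2) :: (λy. ((λp. y) y)) :: AP]; D=∅⟩
t=2: ⟨S=∅; E=∅; C=[1 :: -2 :: PRIM2(mul) :: (λy. ((λp. y) y)) :: AP]; D=∅⟩
t=3: ⟨S=[1]; E=∅; C=[-2 :: PRIM2(mul) :: (λy. ((λp. y) y)) :: AP]; D=∅⟩
t=4: ⟨S=[-2 :: 1]; E=∅; C=[PRIM2(mul) :: (λy. ((λp. y) y)) :: AP]; D=∅⟩
t=5: ⟨S=[-2]; E=∅; C=[(λy. ((λp. y) y)) :: AP]; D=∅⟩
t=6: ⟨S=[clo(λy. ((λp. y) y), ∅) :: -2]; E=∅; C=[AP]; D=∅⟩
t=7: ⟨S=∅; E={y↦-2}; C=[((λp. y) y)]; D=[(∅, ∅, ∅)]⟩
t=8: ⟨S=∅; E={y↦-2}; C=[y :: (λp. y) :: AP]; D=[(∅, ∅, ∅)]⟩
t=9: ⟨S=[-2]; E={y↦-2}; C=[(λp. y) :: AP]; D=[(∅, ∅, ∅)]⟩
t=10: ⟨S=[clo(λp. y, {y↦-2}) :: -2]; E={y↦-2}; C=[AP]; D=[(∅, ∅, ∅)]⟩
t=11: ⟨S=∅; E={p↦-2, y↦-2}; C=[y]; D=[(∅, {y↦-2}, ∅) :: (∅, ∅, ∅)]⟩
t=12: ⟨S=[-2]; E={p↦-2, y↦-2}; C=∅; D=[(∅, {y↦-2}, ∅) :: (∅, ∅, ∅)]⟩
t=13: ⟨S=[-2]; E={y↦-2}; C=∅; D=[(∅, ∅, ∅)]⟩
t=14: ⟨S=[-2]; E=∅; C=∅; D=∅⟩
→ final value -2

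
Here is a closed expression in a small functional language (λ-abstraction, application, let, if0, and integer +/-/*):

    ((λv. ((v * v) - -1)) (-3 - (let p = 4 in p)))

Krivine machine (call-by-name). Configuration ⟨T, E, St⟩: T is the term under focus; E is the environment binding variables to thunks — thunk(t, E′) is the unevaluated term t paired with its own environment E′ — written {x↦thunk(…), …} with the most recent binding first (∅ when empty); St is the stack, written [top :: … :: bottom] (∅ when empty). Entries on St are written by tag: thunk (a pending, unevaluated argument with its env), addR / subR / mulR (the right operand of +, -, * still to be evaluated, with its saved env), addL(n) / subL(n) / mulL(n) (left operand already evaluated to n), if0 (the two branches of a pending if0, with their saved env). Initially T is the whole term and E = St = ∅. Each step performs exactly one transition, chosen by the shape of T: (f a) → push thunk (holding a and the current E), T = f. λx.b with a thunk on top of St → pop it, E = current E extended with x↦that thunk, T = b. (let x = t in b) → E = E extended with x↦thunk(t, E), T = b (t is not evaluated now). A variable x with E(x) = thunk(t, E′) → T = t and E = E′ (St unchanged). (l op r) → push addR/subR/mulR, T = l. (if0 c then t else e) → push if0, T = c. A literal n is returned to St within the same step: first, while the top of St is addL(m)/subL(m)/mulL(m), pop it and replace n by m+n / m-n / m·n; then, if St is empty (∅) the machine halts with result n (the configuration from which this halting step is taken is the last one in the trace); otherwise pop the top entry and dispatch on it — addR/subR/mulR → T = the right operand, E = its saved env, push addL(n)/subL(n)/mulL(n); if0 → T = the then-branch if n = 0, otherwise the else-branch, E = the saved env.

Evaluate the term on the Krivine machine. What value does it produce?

[0] <T=((λv. ((v * v) - -1)) (-3 - (let p = 4 in p))), E=∅, St=∅>
[1] <T=(λv. ((v * v) - -1)), E=∅, St=[thunk]>
[2] <T=((v * v) - -1), E={v↦thunk((-3 - (let p = 4 in p)), ∅)}, St=∅>
[3] <T=(v * v), E={v↦thunk((-3 - (let p = 4 in p)), ∅)}, St=[subR]>
[4] <T=v, E={v↦thunk((-3 - (let p = 4 in p)), ∅)}, St=[mulR :: subR]>
[5] <T=(-3 - (let p = 4 in p)), E=∅, St=[mulR :: subR]>
[6] <T=-3, E=∅, St=[subR :: mulR :: subR]>
[7] <T=(let p = 4 in p), E=∅, St=[subL(-3) :: mulR :: subR]>
[8] <T=p, E={p↦thunk(4, ∅)}, St=[subL(-3) :: mulR :: subR]>
[9] <T=4, E=∅, St=[subL(-3) :: mulR :: subR]>
[10] <T=v, E={v↦thunk((-3 - (let p = 4 in p)), ∅)}, St=[mulL(-7) :: subR]>
[11] <T=(-3 - (let p = 4 in p)), E=∅, St=[mulL(-7) :: subR]>
[12] <T=-3, E=∅, St=[subR :: mulL(-7) :: subR]>
[13] <T=(let p = 4 in p), E=∅, St=[subL(-3) :: mulL(-7) :: subR]>
[14] <T=p, E={p↦thunk(4, ∅)}, St=[subL(-3) :: mulL(-7) :: subR]>
[15] <T=4, E=∅, St=[subL(-3) :: mulL(-7) :: subR]>
[16] <T=-1, E={v↦thunk((-3 - (let p = 4 in p)), ∅)}, St=[subL(49)]>
→ final value 50

Answer: 50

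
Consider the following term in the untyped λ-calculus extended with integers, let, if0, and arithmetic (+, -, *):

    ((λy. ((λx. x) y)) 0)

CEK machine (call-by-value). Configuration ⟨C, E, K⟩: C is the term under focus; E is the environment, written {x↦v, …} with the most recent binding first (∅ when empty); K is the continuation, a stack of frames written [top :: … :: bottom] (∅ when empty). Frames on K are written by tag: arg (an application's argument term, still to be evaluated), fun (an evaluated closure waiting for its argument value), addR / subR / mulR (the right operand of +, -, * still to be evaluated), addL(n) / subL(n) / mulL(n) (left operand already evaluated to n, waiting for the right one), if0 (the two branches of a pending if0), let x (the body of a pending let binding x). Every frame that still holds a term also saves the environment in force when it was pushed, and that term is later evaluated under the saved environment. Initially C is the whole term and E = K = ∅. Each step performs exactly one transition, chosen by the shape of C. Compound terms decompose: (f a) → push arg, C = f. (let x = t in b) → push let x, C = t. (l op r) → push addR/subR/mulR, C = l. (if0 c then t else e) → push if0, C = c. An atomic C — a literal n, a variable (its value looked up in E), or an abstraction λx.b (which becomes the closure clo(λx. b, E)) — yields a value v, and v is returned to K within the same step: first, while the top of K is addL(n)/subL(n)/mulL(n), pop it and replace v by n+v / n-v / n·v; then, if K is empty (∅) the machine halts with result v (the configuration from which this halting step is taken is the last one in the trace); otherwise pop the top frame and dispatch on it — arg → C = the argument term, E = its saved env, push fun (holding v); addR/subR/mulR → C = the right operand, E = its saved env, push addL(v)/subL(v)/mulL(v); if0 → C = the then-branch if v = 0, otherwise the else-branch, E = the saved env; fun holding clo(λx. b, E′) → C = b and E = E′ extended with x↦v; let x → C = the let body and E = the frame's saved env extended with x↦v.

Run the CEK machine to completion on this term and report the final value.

0. <C=((λy. ((λx. x) y)) 0), E=∅, K=∅>
1. <C=(λy. ((λx. x) y)), E=∅, K=[arg]>
2. <C=0, E=∅, K=[fun]>
3. <C=((λx. x) y), E={y↦0}, K=∅>
4. <C=(λx. x), E={y↦0}, K=[arg]>
5. <C=y, E={y↦0}, K=[fun]>
6. <C=x, E={x↦0, y↦0}, K=∅>
→ final value 0

Answer: 0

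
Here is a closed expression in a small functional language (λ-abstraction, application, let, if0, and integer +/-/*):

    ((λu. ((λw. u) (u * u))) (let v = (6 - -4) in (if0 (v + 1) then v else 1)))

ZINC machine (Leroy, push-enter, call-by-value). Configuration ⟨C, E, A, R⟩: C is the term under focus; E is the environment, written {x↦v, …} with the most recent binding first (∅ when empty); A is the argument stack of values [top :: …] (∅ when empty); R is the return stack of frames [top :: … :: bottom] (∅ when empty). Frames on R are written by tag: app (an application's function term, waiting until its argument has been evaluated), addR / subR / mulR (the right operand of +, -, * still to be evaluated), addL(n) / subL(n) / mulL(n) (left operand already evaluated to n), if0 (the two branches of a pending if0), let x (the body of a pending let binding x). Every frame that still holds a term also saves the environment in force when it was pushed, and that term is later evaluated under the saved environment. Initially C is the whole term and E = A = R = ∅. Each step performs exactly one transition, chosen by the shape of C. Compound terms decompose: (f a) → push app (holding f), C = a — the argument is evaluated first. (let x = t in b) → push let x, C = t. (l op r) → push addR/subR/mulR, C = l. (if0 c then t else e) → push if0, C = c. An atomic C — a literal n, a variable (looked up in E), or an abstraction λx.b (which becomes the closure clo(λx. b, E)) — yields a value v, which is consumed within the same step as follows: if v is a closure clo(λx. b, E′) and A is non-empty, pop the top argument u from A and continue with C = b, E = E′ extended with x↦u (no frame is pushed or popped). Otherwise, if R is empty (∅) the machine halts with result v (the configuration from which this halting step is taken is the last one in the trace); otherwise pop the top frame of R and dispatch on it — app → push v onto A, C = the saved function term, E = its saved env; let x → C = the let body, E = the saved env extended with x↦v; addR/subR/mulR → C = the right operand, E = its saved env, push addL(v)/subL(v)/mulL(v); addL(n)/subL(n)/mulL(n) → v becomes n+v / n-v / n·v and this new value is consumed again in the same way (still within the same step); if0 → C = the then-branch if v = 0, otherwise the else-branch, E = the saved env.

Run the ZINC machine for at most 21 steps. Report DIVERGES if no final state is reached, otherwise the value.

Answer: 1

Execution trace:
t=0: [C=((λu. ((λw. u) (u * u))) (let v = (6 - -4) in (if0 (v + 1) then v else 1))) | E=∅ | A=∅ | R=∅]
t=1: [C=(let v = (6 - -4) in (if0 (v + 1) then v else 1)) | E=∅ | A=∅ | R=[app]]
t=2: [C=(6 - -4) | E=∅ | A=∅ | R=[let v :: app]]
t=3: [C=6 | E=∅ | A=∅ | R=[subR :: let v :: app]]
t=4: [C=-4 | E=∅ | A=∅ | R=[subL(6) :: let v :: app]]
t=5: [C=(if0 (v + 1) then v else 1) | E={v↦10} | A=∅ | R=[app]]
t=6: [C=(v + 1) | E={v↦10} | A=∅ | R=[if0 :: app]]
t=7: [C=v | E={v↦10} | A=∅ | R=[addR :: if0 :: app]]
t=8: [C=1 | E={v↦10} | A=∅ | R=[addL(10) :: if0 :: app]]
t=9: [C=1 | E={v↦10} | A=∅ | R=[app]]
t=10: [C=(λu. ((λw. u) (u * u))) | E=∅ | A=[1] | R=∅]
t=11: [C=((λw. u) (u * u)) | E={u↦1} | A=∅ | R=∅]
t=12: [C=(u * u) | E={u↦1} | A=∅ | R=[app]]
t=13: [C=u | E={u↦1} | A=∅ | R=[mulR :: app]]
t=14: [C=u | E={u↦1} | A=∅ | R=[mulL(1) :: app]]
t=15: [C=(λw. u) | E={u↦1} | A=[1] | R=∅]
t=16: [C=u | E={w↦1, u↦1} | A=∅ | R=∅]
→ final value 1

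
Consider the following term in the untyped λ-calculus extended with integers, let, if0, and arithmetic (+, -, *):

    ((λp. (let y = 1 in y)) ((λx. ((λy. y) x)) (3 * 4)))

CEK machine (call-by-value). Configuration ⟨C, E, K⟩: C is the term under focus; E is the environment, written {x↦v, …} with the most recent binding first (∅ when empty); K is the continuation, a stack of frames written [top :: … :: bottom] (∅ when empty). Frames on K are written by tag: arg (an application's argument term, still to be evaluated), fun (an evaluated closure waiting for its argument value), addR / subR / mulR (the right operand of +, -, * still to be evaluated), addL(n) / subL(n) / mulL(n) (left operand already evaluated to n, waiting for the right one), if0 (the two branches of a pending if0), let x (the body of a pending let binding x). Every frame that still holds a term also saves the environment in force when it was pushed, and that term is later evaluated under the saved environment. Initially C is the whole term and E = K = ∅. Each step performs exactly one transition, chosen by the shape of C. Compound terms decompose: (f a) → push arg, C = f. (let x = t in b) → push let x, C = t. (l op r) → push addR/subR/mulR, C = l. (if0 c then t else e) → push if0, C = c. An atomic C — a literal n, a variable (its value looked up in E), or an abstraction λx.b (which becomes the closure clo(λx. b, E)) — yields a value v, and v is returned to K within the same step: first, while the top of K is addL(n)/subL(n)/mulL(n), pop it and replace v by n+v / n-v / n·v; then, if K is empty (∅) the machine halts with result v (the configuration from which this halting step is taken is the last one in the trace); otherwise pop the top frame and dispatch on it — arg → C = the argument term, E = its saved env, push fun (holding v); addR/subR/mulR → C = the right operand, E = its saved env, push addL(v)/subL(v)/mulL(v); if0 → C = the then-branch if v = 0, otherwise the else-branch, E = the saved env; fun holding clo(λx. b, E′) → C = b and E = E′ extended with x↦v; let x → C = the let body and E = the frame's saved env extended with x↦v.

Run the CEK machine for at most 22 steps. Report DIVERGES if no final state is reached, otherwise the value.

step 0: <C=((λp. (let y = 1 in y)) ((λx. ((λy. y) x)) (3 * 4))), E=∅, K=∅>
step 1: <C=(λp. (let y = 1 in y)), E=∅, K=[arg]>
step 2: <C=((λx. ((λy. y) x)) (3 * 4)), E=∅, K=[fun]>
step 3: <C=(λx. ((λy. y) x)), E=∅, K=[arg :: fun]>
step 4: <C=(3 * 4), E=∅, K=[fun :: fun]>
step 5: <C=3, E=∅, K=[mulR :: fun :: fun]>
step 6: <C=4, E=∅, K=[mulL(3) :: fun :: fun]>
step 7: <C=((λy. y) x), E={x↦12}, K=[fun]>
step 8: <C=(λy. y), E={x↦12}, K=[arg :: fun]>
step 9: <C=x, E={x↦12}, K=[fun :: fun]>
step 10: <C=y, E={y↦12, x↦12}, K=[fun]>
step 11: <C=(let y = 1 in y), E={p↦12}, K=∅>
step 12: <C=1, E={p↦12}, K=[let y]>
step 13: <C=y, E={y↦1, p↦12}, K=∅>
→ final value 1

Answer: 1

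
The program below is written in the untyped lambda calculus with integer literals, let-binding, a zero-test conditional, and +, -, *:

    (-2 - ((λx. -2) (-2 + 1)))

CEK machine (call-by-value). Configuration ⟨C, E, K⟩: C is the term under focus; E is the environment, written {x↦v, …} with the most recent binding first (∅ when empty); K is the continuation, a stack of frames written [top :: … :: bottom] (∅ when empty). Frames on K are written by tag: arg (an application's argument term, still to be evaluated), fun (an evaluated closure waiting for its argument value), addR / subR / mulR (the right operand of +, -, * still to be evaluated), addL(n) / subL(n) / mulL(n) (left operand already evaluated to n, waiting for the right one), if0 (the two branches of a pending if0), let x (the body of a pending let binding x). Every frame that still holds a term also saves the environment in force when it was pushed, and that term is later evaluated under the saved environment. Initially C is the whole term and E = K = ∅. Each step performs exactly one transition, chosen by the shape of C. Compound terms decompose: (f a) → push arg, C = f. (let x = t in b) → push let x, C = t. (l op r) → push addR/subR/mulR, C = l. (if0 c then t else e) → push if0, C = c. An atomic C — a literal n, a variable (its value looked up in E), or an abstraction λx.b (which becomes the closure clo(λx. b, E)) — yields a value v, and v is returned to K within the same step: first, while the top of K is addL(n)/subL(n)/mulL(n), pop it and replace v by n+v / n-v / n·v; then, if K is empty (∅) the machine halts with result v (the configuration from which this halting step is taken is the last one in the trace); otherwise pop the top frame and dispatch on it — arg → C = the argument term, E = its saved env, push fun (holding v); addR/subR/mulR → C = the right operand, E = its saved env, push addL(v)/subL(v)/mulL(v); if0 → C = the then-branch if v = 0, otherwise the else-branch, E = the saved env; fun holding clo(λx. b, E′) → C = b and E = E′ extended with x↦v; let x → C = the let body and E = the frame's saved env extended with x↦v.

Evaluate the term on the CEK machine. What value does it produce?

t=0: ⟨C=(-2 - ((λx. -2) (-2 + 1))); E=∅; K=∅⟩
t=1: ⟨C=-2; E=∅; K=[subR]⟩
t=2: ⟨C=((λx. -2) (-2 + 1)); E=∅; K=[subL(-2)]⟩
t=3: ⟨C=(λx. -2); E=∅; K=[arg :: subL(-2)]⟩
t=4: ⟨C=(-2 + 1); E=∅; K=[fun :: subL(-2)]⟩
t=5: ⟨C=-2; E=∅; K=[addR :: fun :: subL(-2)]⟩
t=6: ⟨C=1; E=∅; K=[addL(-2) :: fun :: subL(-2)]⟩
t=7: ⟨C=-2; E={x↦-1}; K=[subL(-2)]⟩
→ final value 0

Answer: 0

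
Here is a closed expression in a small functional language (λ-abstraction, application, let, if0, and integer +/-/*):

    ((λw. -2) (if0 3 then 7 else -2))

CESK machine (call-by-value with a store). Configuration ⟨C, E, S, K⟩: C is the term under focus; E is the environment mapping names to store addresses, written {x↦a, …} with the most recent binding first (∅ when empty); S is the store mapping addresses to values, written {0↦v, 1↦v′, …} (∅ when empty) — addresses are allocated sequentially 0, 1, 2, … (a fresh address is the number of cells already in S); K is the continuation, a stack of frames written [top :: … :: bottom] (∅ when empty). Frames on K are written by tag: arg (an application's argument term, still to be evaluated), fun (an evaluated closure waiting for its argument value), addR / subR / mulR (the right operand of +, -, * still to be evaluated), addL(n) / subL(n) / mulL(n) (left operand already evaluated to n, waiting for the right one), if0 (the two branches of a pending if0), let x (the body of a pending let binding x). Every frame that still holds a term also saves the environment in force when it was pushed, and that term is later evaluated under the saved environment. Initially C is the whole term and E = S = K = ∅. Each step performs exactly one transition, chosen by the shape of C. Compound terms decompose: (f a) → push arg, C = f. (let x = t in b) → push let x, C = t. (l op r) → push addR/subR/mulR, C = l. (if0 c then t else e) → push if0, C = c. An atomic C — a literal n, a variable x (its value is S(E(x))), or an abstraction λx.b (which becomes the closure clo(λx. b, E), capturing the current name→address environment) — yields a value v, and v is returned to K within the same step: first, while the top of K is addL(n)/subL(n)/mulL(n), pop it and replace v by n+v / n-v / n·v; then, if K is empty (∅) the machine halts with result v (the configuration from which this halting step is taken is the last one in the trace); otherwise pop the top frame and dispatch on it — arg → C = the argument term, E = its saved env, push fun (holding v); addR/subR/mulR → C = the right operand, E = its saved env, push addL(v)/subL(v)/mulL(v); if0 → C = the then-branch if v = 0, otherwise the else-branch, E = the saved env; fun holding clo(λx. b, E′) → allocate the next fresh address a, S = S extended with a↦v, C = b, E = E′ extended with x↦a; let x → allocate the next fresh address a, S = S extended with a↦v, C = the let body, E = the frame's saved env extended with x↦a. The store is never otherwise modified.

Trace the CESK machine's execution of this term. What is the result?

Answer: -2

Machine steps:
step 0: <C=((λw. -2) (if0 3 then 7 else -2)), E=∅, S=∅, K=∅>
step 1: <C=(λw. -2), E=∅, S=∅, K=[arg]>
step 2: <C=(if0 3 then 7 else -2), E=∅, S=∅, K=[fun]>
step 3: <C=3, E=∅, S=∅, K=[if0 :: fun]>
step 4: <C=-2, E=∅, S=∅, K=[fun]>
step 5: <C=-2, E={w↦0}, S={0↦-2}, K=∅>
→ final value -2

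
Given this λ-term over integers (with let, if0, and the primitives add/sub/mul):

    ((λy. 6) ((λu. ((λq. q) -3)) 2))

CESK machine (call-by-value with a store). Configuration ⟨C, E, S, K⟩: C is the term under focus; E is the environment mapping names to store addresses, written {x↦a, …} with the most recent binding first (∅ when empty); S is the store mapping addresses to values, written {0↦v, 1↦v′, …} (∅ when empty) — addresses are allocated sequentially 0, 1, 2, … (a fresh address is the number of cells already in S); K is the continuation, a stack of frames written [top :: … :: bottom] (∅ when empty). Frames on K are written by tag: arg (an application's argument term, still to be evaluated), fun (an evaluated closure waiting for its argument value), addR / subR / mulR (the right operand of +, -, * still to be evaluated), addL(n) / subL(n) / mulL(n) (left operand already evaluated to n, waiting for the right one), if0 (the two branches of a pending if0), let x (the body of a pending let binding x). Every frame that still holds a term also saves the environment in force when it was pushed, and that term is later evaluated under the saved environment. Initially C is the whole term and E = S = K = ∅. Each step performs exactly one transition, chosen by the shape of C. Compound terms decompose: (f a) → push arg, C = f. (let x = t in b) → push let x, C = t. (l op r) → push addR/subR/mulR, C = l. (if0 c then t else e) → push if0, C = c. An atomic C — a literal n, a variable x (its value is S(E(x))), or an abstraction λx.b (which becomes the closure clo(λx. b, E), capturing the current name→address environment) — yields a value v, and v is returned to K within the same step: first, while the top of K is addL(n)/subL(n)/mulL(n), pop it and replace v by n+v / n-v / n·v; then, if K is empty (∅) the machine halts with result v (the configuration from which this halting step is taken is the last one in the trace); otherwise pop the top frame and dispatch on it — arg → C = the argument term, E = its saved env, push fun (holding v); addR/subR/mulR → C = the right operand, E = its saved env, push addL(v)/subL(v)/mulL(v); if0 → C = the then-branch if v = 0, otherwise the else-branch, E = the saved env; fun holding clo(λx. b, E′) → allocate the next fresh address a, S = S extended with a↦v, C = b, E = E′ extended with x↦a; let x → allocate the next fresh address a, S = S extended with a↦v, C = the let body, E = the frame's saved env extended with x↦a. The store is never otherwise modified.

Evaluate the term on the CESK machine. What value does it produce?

step 0: ⟨C=((λy. 6) ((λu. ((λq. q) -3)) 2)); E=∅; S=∅; K=∅⟩
step 1: ⟨C=(λy. 6); E=∅; S=∅; K=[arg]⟩
step 2: ⟨C=((λu. ((λq. q) -3)) 2); E=∅; S=∅; K=[fun]⟩
step 3: ⟨C=(λu. ((λq. q) -3)); E=∅; S=∅; K=[arg :: fun]⟩
step 4: ⟨C=2; E=∅; S=∅; K=[fun :: fun]⟩
step 5: ⟨C=((λq. q) -3); E={u↦0}; S={0↦2}; K=[fun]⟩
step 6: ⟨C=(λq. q); E={u↦0}; S={0↦2}; K=[arg :: fun]⟩
step 7: ⟨C=-3; E={u↦0}; S={0↦2}; K=[fun :: fun]⟩
step 8: ⟨C=q; E={q↦1, u↦0}; S={0↦2, 1↦-3}; K=[fun]⟩
step 9: ⟨C=6; E={y↦2}; S={0↦2, 1↦-3, 2↦-3}; K=∅⟩
→ final value 6

Answer: 6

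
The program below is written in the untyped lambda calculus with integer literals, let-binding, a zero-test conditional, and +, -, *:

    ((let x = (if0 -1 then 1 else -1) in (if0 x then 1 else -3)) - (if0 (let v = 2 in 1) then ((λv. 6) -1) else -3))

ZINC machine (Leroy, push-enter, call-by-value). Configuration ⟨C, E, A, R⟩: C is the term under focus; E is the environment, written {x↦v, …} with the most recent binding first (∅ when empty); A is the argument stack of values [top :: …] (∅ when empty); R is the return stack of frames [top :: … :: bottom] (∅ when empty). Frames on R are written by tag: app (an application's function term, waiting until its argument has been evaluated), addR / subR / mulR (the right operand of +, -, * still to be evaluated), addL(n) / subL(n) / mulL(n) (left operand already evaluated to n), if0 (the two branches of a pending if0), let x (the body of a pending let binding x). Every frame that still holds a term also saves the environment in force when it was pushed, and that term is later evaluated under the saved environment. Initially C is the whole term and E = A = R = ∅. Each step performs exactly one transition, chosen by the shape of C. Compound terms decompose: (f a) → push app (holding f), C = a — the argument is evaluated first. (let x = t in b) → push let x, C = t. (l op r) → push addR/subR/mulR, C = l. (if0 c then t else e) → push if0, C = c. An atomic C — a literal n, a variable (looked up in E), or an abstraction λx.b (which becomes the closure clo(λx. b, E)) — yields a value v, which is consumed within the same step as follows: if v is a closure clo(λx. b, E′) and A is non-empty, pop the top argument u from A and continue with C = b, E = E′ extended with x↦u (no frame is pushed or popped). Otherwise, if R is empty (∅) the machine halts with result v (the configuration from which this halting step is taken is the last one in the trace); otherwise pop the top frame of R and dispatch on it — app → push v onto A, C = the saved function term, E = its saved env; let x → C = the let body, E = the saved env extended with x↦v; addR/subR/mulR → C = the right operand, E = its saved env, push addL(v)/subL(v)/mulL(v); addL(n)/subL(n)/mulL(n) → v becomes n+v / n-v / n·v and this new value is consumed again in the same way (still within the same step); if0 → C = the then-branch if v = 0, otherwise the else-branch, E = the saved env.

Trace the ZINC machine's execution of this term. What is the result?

step 0: [C=((let x = (if0 -1 then 1 else -1) in (if0 x then 1 else -3)) - (if0 (let v = 2 in 1) then ((λv. 6) -1) else -3)) | E=∅ | A=∅ | R=∅]
step 1: [C=(let x = (if0 -1 then 1 else -1) in (if0 x then 1 else -3)) | E=∅ | A=∅ | R=[subR]]
step 2: [C=(if0 -1 then 1 else -1) | E=∅ | A=∅ | R=[let x :: subR]]
step 3: [C=-1 | E=∅ | A=∅ | R=[if0 :: let x :: subR]]
step 4: [C=-1 | E=∅ | A=∅ | R=[let x :: subR]]
step 5: [C=(if0 x then 1 else -3) | E={x↦-1} | A=∅ | R=[subR]]
step 6: [C=x | E={x↦-1} | A=∅ | R=[if0 :: subR]]
step 7: [C=-3 | E={x↦-1} | A=∅ | R=[subR]]
step 8: [C=(if0 (let v = 2 in 1) then ((λv. 6) -1) else -3) | E=∅ | A=∅ | R=[subL(-3)]]
step 9: [C=(let v = 2 in 1) | E=∅ | A=∅ | R=[if0 :: subL(-3)]]
step 10: [C=2 | E=∅ | A=∅ | R=[let v :: if0 :: subL(-3)]]
step 11: [C=1 | E={v↦2} | A=∅ | R=[if0 :: subL(-3)]]
step 12: [C=-3 | E=∅ | A=∅ | R=[subL(-3)]]
→ final value 0

Answer: 0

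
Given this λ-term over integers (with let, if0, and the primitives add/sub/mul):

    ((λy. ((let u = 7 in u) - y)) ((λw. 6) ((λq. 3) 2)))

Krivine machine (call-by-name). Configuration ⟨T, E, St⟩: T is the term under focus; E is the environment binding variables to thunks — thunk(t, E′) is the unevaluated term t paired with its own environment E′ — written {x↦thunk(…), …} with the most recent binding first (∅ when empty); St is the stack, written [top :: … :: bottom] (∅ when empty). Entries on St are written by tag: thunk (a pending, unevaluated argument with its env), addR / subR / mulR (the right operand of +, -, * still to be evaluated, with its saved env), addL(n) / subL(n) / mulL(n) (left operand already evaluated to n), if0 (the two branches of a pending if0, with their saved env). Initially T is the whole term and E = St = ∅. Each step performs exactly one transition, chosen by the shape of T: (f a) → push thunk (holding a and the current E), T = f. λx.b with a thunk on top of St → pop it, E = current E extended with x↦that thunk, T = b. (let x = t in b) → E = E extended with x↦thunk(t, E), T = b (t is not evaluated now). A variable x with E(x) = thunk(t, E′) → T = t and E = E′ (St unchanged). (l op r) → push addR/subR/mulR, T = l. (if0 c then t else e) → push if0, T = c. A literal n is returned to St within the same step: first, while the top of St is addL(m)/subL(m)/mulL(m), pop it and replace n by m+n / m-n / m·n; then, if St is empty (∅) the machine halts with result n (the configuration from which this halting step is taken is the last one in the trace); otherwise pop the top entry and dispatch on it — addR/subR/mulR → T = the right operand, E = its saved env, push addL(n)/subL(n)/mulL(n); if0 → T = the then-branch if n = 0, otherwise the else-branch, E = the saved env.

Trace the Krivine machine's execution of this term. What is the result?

Answer: 1

Machine steps:
[0] <T=((λy. ((let u = 7 in u) - y)) ((λw. 6) ((λq. 3) 2))), E=∅, St=∅>
[1] <T=(λy. ((let u = 7 in u) - y)), E=∅, St=[thunk]>
[2] <T=((let u = 7 in u) - y), E={y↦thunk(((λw. 6) ((λq. 3) 2)), ∅)}, St=∅>
[3] <T=(let u = 7 in u), E={y↦thunk(((λw. 6) ((λq. 3) 2)), ∅)}, St=[subR]>
[4] <T=u, E={u↦thunk(7, {y↦thunk(((λw. 6) ((λq. 3) 2)), ∅)}), y↦thunk(((λw. 6) ((λq. 3) 2)), ∅)}, St=[subR]>
[5] <T=7, E={y↦thunk(((λw. 6) ((λq. 3) 2)), ∅)}, St=[subR]>
[6] <T=y, E={y↦thunk(((λw. 6) ((λq. 3) 2)), ∅)}, St=[subL(7)]>
[7] <T=((λw. 6) ((λq. 3) 2)), E=∅, St=[subL(7)]>
[8] <T=(λw. 6), E=∅, St=[thunk :: subL(7)]>
[9] <T=6, E={w↦thunk(((λq. 3) 2), ∅)}, St=[subL(7)]>
→ final value 1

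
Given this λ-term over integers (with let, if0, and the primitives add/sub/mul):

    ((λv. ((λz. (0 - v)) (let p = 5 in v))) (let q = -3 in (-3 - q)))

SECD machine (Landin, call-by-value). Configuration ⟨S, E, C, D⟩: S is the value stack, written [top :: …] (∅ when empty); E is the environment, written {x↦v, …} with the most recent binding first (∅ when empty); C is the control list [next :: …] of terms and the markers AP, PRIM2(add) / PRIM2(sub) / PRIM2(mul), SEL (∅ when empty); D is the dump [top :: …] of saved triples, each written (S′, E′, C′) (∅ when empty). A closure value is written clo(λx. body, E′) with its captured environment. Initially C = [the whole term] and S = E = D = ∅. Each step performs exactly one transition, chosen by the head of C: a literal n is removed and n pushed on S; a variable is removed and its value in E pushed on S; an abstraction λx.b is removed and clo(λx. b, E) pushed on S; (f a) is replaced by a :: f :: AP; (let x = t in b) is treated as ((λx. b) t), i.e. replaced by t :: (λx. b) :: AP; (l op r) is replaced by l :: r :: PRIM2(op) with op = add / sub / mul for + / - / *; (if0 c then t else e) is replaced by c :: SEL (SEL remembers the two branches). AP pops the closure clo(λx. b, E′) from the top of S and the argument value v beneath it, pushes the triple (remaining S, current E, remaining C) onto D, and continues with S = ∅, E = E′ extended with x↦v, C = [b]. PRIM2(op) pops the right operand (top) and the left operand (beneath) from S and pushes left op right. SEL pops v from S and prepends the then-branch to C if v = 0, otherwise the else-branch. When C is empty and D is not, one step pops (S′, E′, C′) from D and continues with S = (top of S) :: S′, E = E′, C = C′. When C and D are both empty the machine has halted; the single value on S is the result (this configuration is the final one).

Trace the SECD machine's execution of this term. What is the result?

t=0: <S=∅, E=∅, C=[((λv. ((λz. (0 - v)) (let p = 5 in v))) (let q = -3 in (-3 - q)))], D=∅>
t=1: <S=∅, E=∅, C=[(let q = -3 in (-3 - q)) :: (λv. ((λz. (0 - v)) (let p = 5 in v))) :: AP], D=∅>
t=2: <S=∅, E=∅, C=[-3 :: (λq. (-3 - q)) :: AP :: (λv. ((λz. (0 - v)) (let p = 5 in v))) :: AP], D=∅>
t=3: <S=[-3], E=∅, C=[(λq. (-3 - q)) :: AP :: (λv. ((λz. (0 - v)) (let p = 5 in v))) :: AP], D=∅>
t=4: <S=[clo(λq. (-3 - q), ∅) :: -3], E=∅, C=[AP :: (λv. ((λz. (0 - v)) (let p = 5 in v))) :: AP], D=∅>
t=5: <S=∅, E={q↦-3}, C=[(-3 - q)], D=[(∅, ∅, [(λv. ((λz. (0 - v)) (let p = 5 in v))) :: AP])]>
t=6: <S=∅, E={q↦-3}, C=[-3 :: q :: PRIM2(sub)], D=[(∅, ∅, [(λv. ((λz. (0 - v)) (let p = 5 in v))) :: AP])]>
t=7: <S=[-3], E={q↦-3}, C=[q :: PRIM2(sub)], D=[(∅, ∅, [(λv. ((λz. (0 - v)) (let p = 5 in v))) :: AP])]>
t=8: <S=[-3 :: -3], E={q↦-3}, C=[PRIM2(sub)], D=[(∅, ∅, [(λv. ((λz. (0 - v)) (let p = 5 in v))) :: AP])]>
t=9: <S=[0], E={q↦-3}, C=∅, D=[(∅, ∅, [(λv. ((λz. (0 - v)) (let p = 5 in v))) :: AP])]>
t=10: <S=[0], E=∅, C=[(λv. ((λz. (0 - v)) (let p = 5 in v))) :: AP], D=∅>
t=11: <S=[clo(λv. ((λz. (0 - v)) (let p = 5 in v)), ∅) :: 0], E=∅, C=[AP], D=∅>
t=12: <S=∅, E={v↦0}, C=[((λz. (0 - v)) (let p = 5 in v))], D=[(∅, ∅, ∅)]>
t=13: <S=∅, E={v↦0}, C=[(let p = 5 in v) :: (λz. (0 - v)) :: AP], D=[(∅, ∅, ∅)]>
t=14: <S=∅, E={v↦0}, C=[5 :: (λp. v) :: AP :: (λz. (0 - v)) :: AP], D=[(∅, ∅, ∅)]>
t=15: <S=[5], E={v↦0}, C=[(λp. v) :: AP :: (λz. (0 - v)) :: AP], D=[(∅, ∅, ∅)]>
t=16: <S=[clo(λp. v, {v↦0}) :: 5], E={v↦0}, C=[AP :: (λz. (0 - v)) :: AP], D=[(∅, ∅, ∅)]>
t=17: <S=∅, E={p↦5, v↦0}, C=[v], D=[(∅, {v↦0}, [(λz. (0 - v)) :: AP]) :: (∅, ∅, ∅)]>
t=18: <S=[0], E={p↦5, v↦0}, C=∅, D=[(∅, {v↦0}, [(λz. (0 - v)) :: AP]) :: (∅, ∅, ∅)]>
t=19: <S=[0], E={v↦0}, C=[(λz. (0 - v)) :: AP], D=[(∅, ∅, ∅)]>
t=20: <S=[clo(λz. (0 - v), {v↦0}) :: 0], E={v↦0}, C=[AP], D=[(∅, ∅, ∅)]>
t=21: <S=∅, E={z↦0, v↦0}, C=[(0 - v)], D=[(∅, {v↦0}, ∅) :: (∅, ∅, ∅)]>
t=22: <S=∅, E={z↦0, v↦0}, C=[0 :: v :: PRIM2(sub)], D=[(∅, {v↦0}, ∅) :: (∅, ∅, ∅)]>
t=23: <S=[0], E={z↦0, v↦0}, C=[v :: PRIM2(sub)], D=[(∅, {v↦0}, ∅) :: (∅, ∅, ∅)]>
t=24: <S=[0 :: 0], E={z↦0, v↦0}, C=[PRIM2(sub)], D=[(∅, {v↦0}, ∅) :: (∅, ∅, ∅)]>
t=25: <S=[0], E={z↦0, v↦0}, C=∅, D=[(∅, {v↦0}, ∅) :: (∅, ∅, ∅)]>
t=26: <S=[0], E={v↦0}, C=∅, D=[(∅, ∅, ∅)]>
t=27: <S=[0], E=∅, C=∅, D=∅>
→ final value 0

Answer: 0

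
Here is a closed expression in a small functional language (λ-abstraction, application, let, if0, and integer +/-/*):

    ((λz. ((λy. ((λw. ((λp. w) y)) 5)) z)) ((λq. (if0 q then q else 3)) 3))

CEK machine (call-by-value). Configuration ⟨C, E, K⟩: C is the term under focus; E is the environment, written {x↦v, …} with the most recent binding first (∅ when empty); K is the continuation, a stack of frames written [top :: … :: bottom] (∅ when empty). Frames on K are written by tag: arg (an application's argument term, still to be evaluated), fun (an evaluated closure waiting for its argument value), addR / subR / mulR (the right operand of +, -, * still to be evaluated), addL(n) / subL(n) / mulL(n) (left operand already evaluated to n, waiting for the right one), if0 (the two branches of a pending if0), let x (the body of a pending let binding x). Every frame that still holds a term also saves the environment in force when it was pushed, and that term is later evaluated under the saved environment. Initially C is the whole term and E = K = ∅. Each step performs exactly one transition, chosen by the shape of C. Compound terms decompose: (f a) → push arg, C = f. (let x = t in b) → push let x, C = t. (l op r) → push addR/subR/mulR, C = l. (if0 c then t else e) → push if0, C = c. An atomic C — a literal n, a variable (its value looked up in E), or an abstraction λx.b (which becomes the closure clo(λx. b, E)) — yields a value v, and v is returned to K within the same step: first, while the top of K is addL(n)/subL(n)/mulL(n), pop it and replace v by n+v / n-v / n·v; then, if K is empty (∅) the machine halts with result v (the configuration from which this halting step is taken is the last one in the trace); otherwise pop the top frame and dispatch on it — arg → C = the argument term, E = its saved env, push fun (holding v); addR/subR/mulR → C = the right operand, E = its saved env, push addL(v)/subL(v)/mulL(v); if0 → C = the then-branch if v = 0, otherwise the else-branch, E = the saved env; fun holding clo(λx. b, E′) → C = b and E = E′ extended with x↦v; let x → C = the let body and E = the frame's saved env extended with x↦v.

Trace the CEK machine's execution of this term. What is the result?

Answer: 5

Machine steps:
0. ⟨C=((λz. ((λy. ((λw. ((λp. w) y)) 5)) z)) ((λq. (if0 q then q else 3)) 3)); E=∅; K=∅⟩
1. ⟨C=(λz. ((λy. ((λw. ((λp. w) y)) 5)) z)); E=∅; K=[arg]⟩
2. ⟨C=((λq. (if0 q then q else 3)) 3); E=∅; K=[fun]⟩
3. ⟨C=(λq. (if0 q then q else 3)); E=∅; K=[arg :: fun]⟩
4. ⟨C=3; E=∅; K=[fun :: fun]⟩
5. ⟨C=(if0 q then q else 3); E={q↦3}; K=[fun]⟩
6. ⟨C=q; E={q↦3}; K=[if0 :: fun]⟩
7. ⟨C=3; E={q↦3}; K=[fun]⟩
8. ⟨C=((λy. ((λw. ((λp. w) y)) 5)) z); E={z↦3}; K=∅⟩
9. ⟨C=(λy. ((λw. ((λp. w) y)) 5)); E={z↦3}; K=[arg]⟩
10. ⟨C=z; E={z↦3}; K=[fun]⟩
11. ⟨C=((λw. ((λp. w) y)) 5); E={y↦3, z↦3}; K=∅⟩
12. ⟨C=(λw. ((λp. w) y)); E={y↦3, z↦3}; K=[arg]⟩
13. ⟨C=5; E={y↦3, z↦3}; K=[fun]⟩
14. ⟨C=((λp. w) y); E={w↦5, y↦3, z↦3}; K=∅⟩
15. ⟨C=(λp. w); E={w↦5, y↦3, z↦3}; K=[arg]⟩
16. ⟨C=y; E={w↦5, y↦3, z↦3}; K=[fun]⟩
17. ⟨C=w; E={p↦3, w↦5, y↦3, z↦3}; K=∅⟩
→ final value 5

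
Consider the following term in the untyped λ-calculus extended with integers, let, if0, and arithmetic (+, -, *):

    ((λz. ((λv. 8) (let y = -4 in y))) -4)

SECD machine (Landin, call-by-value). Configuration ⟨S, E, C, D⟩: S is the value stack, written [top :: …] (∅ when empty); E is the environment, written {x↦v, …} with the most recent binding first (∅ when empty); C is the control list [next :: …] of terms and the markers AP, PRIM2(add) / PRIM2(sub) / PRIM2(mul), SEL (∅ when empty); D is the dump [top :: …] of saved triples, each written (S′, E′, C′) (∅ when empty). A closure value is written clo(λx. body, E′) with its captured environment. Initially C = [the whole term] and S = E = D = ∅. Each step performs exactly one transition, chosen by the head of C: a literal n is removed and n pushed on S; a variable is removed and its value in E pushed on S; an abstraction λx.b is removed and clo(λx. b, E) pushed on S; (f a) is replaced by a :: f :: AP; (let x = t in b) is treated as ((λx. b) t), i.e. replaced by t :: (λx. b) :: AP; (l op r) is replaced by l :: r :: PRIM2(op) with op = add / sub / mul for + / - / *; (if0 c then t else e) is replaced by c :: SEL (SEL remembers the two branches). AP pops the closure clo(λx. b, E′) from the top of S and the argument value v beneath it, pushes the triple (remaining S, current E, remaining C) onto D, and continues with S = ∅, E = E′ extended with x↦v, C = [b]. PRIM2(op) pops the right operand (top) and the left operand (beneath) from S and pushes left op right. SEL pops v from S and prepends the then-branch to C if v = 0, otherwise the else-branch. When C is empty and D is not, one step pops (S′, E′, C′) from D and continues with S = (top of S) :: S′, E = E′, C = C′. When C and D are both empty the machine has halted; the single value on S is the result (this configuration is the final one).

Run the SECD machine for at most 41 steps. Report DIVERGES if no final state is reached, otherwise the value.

Answer: 8

Machine steps:
t=0: ⟨S=∅; E=∅; C=[((λz. ((λv. 8) (let y = -4 in y))) -4)]; D=∅⟩
t=1: ⟨S=∅; E=∅; C=[-4 :: (λz. ((λv. 8) (let y = -4 in y))) :: AP]; D=∅⟩
t=2: ⟨S=[-4]; E=∅; C=[(λz. ((λv. 8) (let y = -4 in y))) :: AP]; D=∅⟩
t=3: ⟨S=[clo(λz. ((λv. 8) (let y = -4 in y)), ∅) :: -4]; E=∅; C=[AP]; D=∅⟩
t=4: ⟨S=∅; E={z↦-4}; C=[((λv. 8) (let y = -4 in y))]; D=[(∅, ∅, ∅)]⟩
t=5: ⟨S=∅; E={z↦-4}; C=[(let y = -4 in y) :: (λv. 8) :: AP]; D=[(∅, ∅, ∅)]⟩
t=6: ⟨S=∅; E={z↦-4}; C=[-4 :: (λy. y) :: AP :: (λv. 8) :: AP]; D=[(∅, ∅, ∅)]⟩
t=7: ⟨S=[-4]; E={z↦-4}; C=[(λy. y) :: AP :: (λv. 8) :: AP]; D=[(∅, ∅, ∅)]⟩
t=8: ⟨S=[clo(λy. y, {z↦-4}) :: -4]; E={z↦-4}; C=[AP :: (λv. 8) :: AP]; D=[(∅, ∅, ∅)]⟩
t=9: ⟨S=∅; E={y↦-4, z↦-4}; C=[y]; D=[(∅, {z↦-4}, [(λv. 8) :: AP]) :: (∅, ∅, ∅)]⟩
t=10: ⟨S=[-4]; E={y↦-4, z↦-4}; C=∅; D=[(∅, {z↦-4}, [(λv. 8) :: AP]) :: (∅, ∅, ∅)]⟩
t=11: ⟨S=[-4]; E={z↦-4}; C=[(λv. 8) :: AP]; D=[(∅, ∅, ∅)]⟩
t=12: ⟨S=[clo(λv. 8, {z↦-4}) :: -4]; E={z↦-4}; C=[AP]; D=[(∅, ∅, ∅)]⟩
t=13: ⟨S=∅; E={v↦-4, z↦-4}; C=[8]; D=[(∅, {z↦-4}, ∅) :: (∅, ∅, ∅)]⟩
t=14: ⟨S=[8]; E={v↦-4, z↦-4}; C=∅; D=[(∅, {z↦-4}, ∅) :: (∅, ∅, ∅)]⟩
t=15: ⟨S=[8]; E={z↦-4}; C=∅; D=[(∅, ∅, ∅)]⟩
t=16: ⟨S=[8]; E=∅; C=∅; D=∅⟩
→ final value 8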